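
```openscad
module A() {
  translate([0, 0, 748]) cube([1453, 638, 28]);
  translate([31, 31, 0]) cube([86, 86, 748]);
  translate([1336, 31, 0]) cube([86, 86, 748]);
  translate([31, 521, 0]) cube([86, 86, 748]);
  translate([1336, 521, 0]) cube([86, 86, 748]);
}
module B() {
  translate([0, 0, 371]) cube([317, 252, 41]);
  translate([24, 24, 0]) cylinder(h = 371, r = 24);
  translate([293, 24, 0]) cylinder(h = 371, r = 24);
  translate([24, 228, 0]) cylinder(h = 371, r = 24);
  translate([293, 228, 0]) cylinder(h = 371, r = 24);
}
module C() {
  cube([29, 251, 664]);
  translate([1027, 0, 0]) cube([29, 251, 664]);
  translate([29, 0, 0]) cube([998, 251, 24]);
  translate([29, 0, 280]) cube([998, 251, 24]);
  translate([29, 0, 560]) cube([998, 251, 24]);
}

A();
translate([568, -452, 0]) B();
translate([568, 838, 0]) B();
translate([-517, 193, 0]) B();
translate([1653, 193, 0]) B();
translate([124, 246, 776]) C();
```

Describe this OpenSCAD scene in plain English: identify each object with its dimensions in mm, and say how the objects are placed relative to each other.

A is a rectangular dining table. The top is 1453×638×28 mm with its upper surface at z = 776 mm. It stands on four 86×86 mm square legs, each inset 31 mm from the nearest pair of top edges, running from the floor to the underside of the top.

B is a simple wooden stool: a rectangular seat 317 mm (x) by 252 mm (y), 41 mm thick, top face at z = 412 mm, on four round legs, each 48 mm in diameter. The legs rest on z = 0, each leg's axis is inset half a diameter from the nearest pair of seat edges (so the leg's bounding box is flush with the corner).

C is a bookshelf 1056 mm wide overall, 251 mm deep and 664 mm tall. The two sides are 29 mm thick vertical panels. 3 horizontal shelves of 24 mm thickness span between the inner faces of the sides; the lowest shelf sits on the floor and shelves are stacked with a clear vertical gap of 256 mm between each pair.

Four stools sit around the table at the −y, +y, −x, +x sides. The bookshelf is on top of the table.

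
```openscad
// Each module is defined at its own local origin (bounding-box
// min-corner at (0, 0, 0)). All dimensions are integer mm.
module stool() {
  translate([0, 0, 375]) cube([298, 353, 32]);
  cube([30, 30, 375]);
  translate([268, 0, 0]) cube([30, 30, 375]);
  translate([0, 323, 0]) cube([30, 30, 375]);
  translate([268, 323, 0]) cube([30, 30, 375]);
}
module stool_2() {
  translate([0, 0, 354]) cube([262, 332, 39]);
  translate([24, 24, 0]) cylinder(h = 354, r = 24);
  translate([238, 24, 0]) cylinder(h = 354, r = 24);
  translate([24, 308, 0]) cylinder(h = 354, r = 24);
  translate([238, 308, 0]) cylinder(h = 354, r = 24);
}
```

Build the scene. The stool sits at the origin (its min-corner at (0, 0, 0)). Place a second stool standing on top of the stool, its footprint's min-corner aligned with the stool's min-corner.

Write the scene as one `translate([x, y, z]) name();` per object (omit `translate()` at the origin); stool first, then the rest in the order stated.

stool();
translate([0, 0, 407]) stool_2();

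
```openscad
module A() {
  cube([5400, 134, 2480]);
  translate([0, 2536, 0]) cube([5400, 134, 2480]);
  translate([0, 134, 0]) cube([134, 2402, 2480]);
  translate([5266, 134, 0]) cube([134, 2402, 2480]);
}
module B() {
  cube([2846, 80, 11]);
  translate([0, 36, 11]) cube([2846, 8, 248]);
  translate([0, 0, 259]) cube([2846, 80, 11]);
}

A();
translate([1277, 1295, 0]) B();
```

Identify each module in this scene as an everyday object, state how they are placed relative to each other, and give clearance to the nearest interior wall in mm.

A is a house frame. B is an I-beam. The I-beam sits inside the house frame, centred. The clearance to the nearest interior wall is 1143 mm.

Clearances: x = 1143, y = 1161; minimum 1143 mm.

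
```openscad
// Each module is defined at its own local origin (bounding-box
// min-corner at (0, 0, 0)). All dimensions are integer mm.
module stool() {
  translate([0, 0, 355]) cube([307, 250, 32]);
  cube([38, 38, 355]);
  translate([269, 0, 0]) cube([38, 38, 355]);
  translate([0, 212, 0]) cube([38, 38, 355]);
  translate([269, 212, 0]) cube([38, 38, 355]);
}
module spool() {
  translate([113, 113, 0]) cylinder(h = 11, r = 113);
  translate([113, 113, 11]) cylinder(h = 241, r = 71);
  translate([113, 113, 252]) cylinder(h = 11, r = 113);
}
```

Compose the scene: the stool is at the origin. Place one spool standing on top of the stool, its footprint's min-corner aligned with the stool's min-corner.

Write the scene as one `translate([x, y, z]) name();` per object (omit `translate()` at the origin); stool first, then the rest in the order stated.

stool();
translate([0, 0, 387]) spool();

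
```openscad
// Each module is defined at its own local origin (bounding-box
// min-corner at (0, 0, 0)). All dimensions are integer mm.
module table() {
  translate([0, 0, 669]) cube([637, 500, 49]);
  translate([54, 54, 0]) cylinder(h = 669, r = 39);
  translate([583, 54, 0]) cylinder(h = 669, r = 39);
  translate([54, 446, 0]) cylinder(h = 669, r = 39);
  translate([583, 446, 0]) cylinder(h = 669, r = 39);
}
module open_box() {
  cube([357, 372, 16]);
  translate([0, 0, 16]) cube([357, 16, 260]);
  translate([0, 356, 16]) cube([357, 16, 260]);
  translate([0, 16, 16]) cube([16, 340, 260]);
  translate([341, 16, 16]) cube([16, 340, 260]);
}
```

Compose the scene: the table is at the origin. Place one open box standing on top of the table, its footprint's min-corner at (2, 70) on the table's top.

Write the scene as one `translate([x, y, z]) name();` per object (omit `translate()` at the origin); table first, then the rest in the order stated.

table();
translate([2, 70, 718]) open_box();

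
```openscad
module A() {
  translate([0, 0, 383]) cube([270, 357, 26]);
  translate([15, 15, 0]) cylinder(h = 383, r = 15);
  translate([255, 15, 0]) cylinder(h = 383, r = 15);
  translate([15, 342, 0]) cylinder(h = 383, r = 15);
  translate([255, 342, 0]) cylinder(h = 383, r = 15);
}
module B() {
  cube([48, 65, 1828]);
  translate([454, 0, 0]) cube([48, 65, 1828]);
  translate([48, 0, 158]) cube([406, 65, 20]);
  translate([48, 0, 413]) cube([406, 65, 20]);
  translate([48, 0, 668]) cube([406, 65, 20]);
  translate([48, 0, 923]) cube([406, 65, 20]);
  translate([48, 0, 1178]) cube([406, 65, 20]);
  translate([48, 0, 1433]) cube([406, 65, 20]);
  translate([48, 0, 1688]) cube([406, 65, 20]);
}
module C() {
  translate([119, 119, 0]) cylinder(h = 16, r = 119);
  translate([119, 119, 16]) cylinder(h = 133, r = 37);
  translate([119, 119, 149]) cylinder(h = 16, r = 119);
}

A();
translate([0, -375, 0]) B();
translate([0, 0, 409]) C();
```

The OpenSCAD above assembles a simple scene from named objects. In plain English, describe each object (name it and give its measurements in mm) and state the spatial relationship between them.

A is a four-legged stool. The seat is 270×357 mm, 26 mm thick, top at z = 409 mm. It stands on four round legs, each 30 mm in diameter, from z = 0 to the seat underside, each leg's axis is inset half a diameter from the nearest pair of seat edges (so the leg's bounding box is flush with the corner).

B is a wooden ladder with two side rails of 48×65 mm section and 1828 mm height, set 502 mm apart overall. Between them run 7 rectangular rungs (65 mm deep, 20 mm thick), front faces flush with the rails' −y face. The bottom of the first rung is 158 mm above the floor and each subsequent rung is 255 mm higher than the one below.

C is a spool: two coaxial disc flanges of radius 119 mm and thickness 16 mm, joined by a core cylinder of radius 37 mm and height 133 mm. The lower flange rests on z = 0 and the three cylinders share a vertical axis.

The ladder is on the floor beside the stool on its −y side. The spool is on top of the stool.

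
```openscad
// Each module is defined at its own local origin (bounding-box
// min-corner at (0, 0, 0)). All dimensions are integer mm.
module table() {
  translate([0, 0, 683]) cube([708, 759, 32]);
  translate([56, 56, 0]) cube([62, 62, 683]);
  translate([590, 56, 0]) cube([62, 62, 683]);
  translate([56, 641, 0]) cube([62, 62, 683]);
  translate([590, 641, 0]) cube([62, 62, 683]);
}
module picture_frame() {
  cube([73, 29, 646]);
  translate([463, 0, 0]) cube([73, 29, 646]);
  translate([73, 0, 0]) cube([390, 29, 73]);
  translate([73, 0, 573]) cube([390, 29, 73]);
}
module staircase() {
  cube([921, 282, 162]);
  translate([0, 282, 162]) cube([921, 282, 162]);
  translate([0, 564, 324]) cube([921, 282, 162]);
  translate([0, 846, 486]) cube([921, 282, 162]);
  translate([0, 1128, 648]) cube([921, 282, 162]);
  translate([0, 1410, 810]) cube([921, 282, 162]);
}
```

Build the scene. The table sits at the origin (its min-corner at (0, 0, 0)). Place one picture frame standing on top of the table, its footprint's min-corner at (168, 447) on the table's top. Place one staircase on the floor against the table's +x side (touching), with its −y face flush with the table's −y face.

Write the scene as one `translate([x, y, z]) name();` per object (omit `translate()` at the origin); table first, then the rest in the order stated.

table();
translate([168, 447, 715]) picture_frame();
translate([708, 0, 0]) staircase();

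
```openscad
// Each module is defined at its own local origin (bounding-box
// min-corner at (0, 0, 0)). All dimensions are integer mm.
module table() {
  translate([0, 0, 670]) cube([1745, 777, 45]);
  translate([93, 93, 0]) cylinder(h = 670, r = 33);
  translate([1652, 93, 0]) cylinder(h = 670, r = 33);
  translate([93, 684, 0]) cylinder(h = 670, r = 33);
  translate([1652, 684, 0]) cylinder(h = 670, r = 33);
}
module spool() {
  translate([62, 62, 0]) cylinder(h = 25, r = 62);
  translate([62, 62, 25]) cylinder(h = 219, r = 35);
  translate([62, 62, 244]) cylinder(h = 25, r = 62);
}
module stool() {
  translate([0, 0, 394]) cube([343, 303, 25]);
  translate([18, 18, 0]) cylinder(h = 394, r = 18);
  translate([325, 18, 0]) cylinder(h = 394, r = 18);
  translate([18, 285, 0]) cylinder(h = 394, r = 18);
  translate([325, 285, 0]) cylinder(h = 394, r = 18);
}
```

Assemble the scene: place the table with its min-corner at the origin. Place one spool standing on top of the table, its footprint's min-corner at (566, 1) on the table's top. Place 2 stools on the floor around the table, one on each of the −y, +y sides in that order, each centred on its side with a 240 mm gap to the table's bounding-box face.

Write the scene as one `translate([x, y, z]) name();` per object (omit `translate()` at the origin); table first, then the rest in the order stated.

table();
translate([566, 1, 715]) spool();
translate([701, -543, 0]) stool();
translate([701, 1017, 0]) stool();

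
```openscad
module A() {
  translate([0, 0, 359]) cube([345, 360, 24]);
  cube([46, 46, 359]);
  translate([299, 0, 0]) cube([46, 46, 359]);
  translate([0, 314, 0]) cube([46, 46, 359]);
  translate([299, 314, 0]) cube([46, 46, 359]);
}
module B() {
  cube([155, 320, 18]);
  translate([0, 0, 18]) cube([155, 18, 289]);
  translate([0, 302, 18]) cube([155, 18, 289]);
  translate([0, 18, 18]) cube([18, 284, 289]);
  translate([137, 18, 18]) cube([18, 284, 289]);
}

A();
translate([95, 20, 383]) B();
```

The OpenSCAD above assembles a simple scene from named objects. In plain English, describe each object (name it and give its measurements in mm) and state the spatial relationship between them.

A is a simple wooden stool: a rectangular seat 345 mm (x) by 360 mm (y), 24 mm thick, top face at z = 383 mm, on four square legs, each 46×46 mm in cross-section. The legs rest on z = 0, each flush with a corner of the seat.

B is an open storage box with external size 155×320×307 mm and wall thickness 18 mm (the base is also 18 mm thick). The base covers the whole footprint; the four walls stand on the base, with the y-facing walls full-width and the x-facing walls fitting between their inner faces.

The open box is on top of the stool, centred.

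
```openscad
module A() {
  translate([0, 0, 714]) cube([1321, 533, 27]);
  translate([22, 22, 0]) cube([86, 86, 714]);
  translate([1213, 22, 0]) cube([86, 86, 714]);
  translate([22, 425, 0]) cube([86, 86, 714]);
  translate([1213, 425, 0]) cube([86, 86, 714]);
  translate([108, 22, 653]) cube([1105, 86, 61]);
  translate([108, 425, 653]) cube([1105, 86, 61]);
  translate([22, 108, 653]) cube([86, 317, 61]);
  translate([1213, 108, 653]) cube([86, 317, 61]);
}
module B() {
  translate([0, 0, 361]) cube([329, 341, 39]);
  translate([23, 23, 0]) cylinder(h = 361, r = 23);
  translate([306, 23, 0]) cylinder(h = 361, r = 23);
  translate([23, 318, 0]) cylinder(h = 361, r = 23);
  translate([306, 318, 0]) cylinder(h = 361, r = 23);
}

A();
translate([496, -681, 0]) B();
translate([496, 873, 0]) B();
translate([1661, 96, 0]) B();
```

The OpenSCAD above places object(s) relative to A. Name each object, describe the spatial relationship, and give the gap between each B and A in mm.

Each stool's nearest face is 340 mm from the table's bounding box.

A is a table. B is a stool. Three stools sit around the table at the −y, +y, +x sides. The gap between each stool and the table is 340 mm.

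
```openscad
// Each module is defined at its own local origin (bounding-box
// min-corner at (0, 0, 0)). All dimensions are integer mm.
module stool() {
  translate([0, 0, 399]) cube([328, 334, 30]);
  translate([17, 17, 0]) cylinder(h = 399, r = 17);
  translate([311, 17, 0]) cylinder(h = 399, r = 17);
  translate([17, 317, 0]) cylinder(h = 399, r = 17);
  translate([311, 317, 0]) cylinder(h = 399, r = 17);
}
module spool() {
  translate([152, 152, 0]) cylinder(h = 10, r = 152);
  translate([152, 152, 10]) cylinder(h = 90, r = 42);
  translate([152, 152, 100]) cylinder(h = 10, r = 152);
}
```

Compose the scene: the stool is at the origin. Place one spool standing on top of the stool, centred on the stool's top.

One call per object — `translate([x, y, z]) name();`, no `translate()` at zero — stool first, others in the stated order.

stool();
translate([12, 15, 429]) spool();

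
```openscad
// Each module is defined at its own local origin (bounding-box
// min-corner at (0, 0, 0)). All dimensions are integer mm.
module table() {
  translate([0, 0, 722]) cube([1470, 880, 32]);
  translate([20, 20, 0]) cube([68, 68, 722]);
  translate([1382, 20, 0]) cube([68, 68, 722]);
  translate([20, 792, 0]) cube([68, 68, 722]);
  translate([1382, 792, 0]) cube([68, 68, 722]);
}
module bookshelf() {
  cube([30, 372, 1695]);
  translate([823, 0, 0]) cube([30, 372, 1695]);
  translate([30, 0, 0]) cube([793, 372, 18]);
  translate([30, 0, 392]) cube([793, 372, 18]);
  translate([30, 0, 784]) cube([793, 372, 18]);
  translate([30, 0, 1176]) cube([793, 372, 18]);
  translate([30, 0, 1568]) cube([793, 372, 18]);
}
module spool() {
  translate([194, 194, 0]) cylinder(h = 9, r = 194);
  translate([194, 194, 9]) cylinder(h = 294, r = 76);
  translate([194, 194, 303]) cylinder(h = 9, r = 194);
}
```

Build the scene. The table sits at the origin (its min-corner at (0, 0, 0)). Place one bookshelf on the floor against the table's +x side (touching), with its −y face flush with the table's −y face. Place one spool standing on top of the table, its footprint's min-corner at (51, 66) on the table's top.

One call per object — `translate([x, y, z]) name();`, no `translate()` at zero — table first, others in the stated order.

table();
translate([1470, 0, 0]) bookshelf();
translate([51, 66, 754]) spool();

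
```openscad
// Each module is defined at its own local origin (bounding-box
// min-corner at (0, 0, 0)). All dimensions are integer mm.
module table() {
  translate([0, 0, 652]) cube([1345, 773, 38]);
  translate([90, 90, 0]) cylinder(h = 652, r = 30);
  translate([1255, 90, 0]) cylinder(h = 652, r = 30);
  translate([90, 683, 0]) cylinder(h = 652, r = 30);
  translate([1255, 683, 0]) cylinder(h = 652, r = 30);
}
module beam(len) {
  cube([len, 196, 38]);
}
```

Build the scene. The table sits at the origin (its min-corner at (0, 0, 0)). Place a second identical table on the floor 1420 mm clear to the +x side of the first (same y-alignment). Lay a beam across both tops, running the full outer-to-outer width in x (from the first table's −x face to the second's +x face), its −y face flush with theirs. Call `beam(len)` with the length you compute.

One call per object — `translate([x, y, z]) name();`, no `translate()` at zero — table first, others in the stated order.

table();
translate([2765, 0, 0]) table();
translate([0, 0, 690]) beam(4110);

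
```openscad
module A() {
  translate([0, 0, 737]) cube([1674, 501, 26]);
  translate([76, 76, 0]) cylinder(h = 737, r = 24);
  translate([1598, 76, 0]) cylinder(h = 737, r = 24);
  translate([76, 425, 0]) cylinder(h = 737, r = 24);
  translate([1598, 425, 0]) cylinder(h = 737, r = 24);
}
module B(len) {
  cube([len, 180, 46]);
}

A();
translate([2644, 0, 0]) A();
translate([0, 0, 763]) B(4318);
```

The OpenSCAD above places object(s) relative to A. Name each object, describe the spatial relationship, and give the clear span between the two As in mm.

A is a table. B is a beam. A beam spans the tops of two tables. The clear span between the two tables is 970 mm.

Second table starts at x = 2644; first ends at x = 1674; clear span = 2644 − 1674 = 970 mm.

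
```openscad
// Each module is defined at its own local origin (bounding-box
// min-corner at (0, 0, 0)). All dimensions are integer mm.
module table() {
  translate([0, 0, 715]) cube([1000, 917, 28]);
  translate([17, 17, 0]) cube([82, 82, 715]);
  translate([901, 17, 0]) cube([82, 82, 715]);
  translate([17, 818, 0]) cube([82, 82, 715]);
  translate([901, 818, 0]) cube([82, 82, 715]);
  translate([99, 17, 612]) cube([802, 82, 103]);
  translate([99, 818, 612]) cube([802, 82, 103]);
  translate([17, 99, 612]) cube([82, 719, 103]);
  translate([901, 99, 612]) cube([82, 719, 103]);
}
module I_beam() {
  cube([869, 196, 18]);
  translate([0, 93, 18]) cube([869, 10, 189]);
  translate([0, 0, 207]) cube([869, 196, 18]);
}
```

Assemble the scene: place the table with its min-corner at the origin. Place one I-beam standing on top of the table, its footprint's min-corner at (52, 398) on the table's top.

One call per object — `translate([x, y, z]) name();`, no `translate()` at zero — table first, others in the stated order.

table();
translate([52, 398, 743]) I_beam();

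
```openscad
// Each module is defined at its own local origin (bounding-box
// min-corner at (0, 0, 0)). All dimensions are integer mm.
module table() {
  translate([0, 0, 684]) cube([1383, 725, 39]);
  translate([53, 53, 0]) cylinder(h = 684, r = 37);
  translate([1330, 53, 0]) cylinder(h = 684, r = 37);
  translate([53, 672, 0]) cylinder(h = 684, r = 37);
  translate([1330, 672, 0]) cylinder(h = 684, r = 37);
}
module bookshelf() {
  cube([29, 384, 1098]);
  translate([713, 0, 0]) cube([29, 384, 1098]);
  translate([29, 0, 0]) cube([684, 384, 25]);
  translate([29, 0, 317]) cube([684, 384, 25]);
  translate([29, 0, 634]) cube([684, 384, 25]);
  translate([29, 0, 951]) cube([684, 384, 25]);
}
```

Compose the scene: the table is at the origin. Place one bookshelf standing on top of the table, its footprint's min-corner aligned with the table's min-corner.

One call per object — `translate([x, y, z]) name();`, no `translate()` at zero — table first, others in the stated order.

table();
translate([0, 0, 723]) bookshelf();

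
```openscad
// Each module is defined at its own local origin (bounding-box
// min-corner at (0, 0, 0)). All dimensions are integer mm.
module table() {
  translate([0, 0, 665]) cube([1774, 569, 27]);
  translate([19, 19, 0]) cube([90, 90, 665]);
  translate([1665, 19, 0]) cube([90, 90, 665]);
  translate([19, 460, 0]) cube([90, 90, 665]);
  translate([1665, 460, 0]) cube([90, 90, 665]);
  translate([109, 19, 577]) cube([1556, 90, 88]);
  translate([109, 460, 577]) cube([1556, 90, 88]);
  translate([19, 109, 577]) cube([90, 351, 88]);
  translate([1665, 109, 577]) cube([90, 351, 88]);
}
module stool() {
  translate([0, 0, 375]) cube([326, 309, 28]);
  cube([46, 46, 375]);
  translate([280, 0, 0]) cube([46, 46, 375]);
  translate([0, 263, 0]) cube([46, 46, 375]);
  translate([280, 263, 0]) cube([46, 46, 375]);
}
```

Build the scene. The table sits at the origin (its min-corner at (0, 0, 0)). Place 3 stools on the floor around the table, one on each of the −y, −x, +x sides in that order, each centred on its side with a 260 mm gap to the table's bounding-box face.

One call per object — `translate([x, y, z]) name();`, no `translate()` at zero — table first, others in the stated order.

table();
translate([724, -569, 0]) stool();
translate([-586, 130, 0]) stool();
translate([2034, 130, 0]) stool();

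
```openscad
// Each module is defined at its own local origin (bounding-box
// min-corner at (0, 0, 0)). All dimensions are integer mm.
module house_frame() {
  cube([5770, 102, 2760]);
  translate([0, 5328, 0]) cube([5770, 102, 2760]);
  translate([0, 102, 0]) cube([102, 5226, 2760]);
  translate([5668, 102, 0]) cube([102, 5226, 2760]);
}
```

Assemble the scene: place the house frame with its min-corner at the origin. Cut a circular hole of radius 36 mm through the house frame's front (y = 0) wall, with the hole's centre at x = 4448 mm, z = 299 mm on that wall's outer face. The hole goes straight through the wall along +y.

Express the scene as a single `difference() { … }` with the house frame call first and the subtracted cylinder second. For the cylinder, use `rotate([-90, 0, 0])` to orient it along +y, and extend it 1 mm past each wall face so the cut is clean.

difference() {
  house_frame();
  translate([4448, -1, 299]) rotate([-90, 0, 0]) cylinder(h = 104, r = 36);
}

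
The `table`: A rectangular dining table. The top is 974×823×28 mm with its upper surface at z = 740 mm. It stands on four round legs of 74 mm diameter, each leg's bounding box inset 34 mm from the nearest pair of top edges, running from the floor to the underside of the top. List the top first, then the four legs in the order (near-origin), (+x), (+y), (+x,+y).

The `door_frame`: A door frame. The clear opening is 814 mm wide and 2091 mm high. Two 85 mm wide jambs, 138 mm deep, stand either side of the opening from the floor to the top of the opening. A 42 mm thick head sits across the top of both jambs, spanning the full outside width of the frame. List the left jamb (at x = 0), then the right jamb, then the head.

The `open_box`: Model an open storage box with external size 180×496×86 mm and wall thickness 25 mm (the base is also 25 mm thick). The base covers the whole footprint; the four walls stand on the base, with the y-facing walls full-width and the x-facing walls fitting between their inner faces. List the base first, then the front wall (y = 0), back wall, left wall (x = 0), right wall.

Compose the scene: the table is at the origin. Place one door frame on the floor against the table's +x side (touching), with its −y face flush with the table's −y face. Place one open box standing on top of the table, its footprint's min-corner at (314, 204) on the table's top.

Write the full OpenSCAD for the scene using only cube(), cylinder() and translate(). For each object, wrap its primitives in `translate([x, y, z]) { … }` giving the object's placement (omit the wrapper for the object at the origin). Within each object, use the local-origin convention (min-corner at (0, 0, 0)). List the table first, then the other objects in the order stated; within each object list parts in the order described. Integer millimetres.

translate([0, 0, 712]) cube([974, 823, 28]);
translate([71, 71, 0]) cylinder(h = 712, r = 37);
translate([903, 71, 0]) cylinder(h = 712, r = 37);
translate([71, 752, 0]) cylinder(h = 712, r = 37);
translate([903, 752, 0]) cylinder(h = 712, r = 37);
translate([974, 0, 0]) {
  cube([85, 138, 2091]);
  translate([899, 0, 0]) cube([85, 138, 2091]);
  translate([0, 0, 2091]) cube([984, 138, 42]);
}
translate([314, 204, 740]) {
  cube([180, 496, 25]);
  translate([0, 0, 25]) cube([180, 25, 61]);
  translate([0, 471, 25]) cube([180, 25, 61]);
  translate([0, 25, 25]) cube([25, 446, 61]);
  translate([155, 25, 25]) cube([25, 446, 61]);
}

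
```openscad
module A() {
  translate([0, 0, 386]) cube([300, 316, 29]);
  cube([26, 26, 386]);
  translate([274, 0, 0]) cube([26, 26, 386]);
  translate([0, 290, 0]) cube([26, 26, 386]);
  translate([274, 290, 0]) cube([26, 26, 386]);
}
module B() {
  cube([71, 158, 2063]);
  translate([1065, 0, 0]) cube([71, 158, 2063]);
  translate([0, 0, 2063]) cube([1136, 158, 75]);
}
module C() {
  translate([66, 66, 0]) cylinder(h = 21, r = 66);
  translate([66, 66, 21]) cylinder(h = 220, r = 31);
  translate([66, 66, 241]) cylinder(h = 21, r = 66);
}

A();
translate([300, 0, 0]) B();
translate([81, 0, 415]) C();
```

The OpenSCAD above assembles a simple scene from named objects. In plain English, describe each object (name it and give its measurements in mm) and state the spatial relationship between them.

A is a simple wooden stool: a rectangular seat 300 mm (x) by 316 mm (y), 29 mm thick, top face at z = 415 mm, on four square legs, each 26×26 mm in cross-section. The legs rest on z = 0, each flush with a corner of the seat.

B is a rectangular door frame: two vertical jambs of 71×158 mm section, 2063 mm tall, with a clear opening 994 mm wide between their inner faces. A header 75 mm tall and 158 mm deep lies on top of the jambs and spans the full outside width.

C is a spool: two coaxial disc flanges of radius 66 mm and thickness 21 mm, joined by a core cylinder of radius 31 mm and height 220 mm. The lower flange rests on z = 0 and the three cylinders share a vertical axis.

The door frame is against the stool's +x side, with their −y faces flush. The spool is on top of the stool.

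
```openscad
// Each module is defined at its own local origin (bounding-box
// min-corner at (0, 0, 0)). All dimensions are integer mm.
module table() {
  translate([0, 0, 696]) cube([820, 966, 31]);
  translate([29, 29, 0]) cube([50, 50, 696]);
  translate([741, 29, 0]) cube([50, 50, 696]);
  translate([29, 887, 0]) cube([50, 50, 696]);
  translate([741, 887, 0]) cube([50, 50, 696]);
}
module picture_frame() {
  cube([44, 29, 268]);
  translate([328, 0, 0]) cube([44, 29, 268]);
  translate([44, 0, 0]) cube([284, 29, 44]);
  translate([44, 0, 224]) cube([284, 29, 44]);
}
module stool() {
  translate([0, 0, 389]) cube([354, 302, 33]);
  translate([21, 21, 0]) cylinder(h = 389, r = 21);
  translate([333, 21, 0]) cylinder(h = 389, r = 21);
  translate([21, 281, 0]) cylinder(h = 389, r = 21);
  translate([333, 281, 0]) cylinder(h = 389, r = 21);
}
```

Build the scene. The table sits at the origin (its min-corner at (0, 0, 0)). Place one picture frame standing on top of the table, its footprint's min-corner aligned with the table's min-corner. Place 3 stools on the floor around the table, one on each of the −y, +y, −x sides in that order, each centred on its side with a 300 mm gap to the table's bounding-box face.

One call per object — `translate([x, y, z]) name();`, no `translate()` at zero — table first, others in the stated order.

table();
translate([0, 0, 727]) picture_frame();
translate([233, -602, 0]) stool();
translate([233, 1266, 0]) stool();
translate([-654, 332, 0]) stool();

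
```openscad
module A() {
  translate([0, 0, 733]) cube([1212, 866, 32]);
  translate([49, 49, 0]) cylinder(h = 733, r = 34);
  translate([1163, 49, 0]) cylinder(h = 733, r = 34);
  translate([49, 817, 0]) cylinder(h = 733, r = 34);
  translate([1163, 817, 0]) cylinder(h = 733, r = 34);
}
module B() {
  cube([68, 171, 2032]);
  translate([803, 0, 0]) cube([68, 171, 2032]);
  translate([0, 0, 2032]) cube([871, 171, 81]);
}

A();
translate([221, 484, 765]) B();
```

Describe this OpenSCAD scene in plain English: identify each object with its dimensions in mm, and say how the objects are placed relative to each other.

A is a table with a 1212×866 mm rectangular top, 32 mm thick, top surface at z = 765 mm, supported by four round legs of 68 mm diameter, each leg's bounding box inset 15 mm from the nearest pair of top edges, running from the floor.

B is a rectangular door frame: two vertical jambs of 68×171 mm section, 2032 mm tall, with a clear opening 735 mm wide between their inner faces. A header 81 mm tall and 171 mm deep lies on top of the jambs and spans the full outside width.

The door frame is on top of the table.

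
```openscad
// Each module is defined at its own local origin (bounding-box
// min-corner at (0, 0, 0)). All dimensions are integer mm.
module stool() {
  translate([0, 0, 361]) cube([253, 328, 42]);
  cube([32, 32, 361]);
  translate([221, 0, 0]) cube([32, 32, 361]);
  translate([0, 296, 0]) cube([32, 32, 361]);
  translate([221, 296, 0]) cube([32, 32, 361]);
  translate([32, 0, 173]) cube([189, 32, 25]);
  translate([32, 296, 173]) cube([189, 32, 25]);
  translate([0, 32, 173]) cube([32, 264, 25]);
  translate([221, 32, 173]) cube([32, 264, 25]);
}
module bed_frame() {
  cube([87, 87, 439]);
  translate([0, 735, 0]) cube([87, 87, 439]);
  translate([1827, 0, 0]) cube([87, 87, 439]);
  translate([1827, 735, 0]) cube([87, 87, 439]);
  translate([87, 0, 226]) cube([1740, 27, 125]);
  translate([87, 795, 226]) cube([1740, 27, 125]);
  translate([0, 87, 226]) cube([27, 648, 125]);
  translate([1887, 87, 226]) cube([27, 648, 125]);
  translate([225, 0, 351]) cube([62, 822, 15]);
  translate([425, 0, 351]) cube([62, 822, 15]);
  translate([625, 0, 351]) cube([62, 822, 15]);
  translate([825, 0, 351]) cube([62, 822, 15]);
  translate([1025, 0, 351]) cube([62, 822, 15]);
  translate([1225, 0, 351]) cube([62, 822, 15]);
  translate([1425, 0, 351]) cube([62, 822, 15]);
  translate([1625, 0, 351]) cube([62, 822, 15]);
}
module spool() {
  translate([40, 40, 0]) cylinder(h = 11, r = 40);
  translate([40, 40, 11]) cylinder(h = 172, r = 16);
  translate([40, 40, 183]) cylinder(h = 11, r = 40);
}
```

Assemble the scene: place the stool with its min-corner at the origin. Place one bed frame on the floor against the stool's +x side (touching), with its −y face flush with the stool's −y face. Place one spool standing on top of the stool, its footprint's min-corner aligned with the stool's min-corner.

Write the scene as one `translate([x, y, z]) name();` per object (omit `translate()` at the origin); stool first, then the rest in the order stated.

stool();
translate([253, 0, 0]) bed_frame();
translate([0, 0, 403]) spool();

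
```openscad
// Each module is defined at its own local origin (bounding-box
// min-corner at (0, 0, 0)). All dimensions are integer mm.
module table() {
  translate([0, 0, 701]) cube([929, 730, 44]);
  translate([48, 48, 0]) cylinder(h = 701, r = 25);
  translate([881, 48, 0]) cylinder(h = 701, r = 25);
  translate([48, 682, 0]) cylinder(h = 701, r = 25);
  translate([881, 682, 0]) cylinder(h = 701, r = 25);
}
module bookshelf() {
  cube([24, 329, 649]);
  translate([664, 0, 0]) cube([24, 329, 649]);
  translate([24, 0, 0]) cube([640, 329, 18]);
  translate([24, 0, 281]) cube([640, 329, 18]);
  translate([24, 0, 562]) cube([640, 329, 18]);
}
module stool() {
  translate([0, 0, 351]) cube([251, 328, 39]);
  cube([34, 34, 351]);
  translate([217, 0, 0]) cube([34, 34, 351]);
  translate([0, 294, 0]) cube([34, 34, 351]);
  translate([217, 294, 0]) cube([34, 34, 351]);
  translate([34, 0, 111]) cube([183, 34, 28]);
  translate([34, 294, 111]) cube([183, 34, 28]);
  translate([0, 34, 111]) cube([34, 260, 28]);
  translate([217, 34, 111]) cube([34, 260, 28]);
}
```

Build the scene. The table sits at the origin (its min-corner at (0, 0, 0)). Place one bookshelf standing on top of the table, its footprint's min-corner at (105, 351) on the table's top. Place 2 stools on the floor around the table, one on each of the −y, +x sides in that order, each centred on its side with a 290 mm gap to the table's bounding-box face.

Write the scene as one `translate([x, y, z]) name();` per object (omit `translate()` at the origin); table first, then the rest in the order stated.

table();
translate([105, 351, 745]) bookshelf();
translate([339, -618, 0]) stool();
translate([1219, 201, 0]) stool();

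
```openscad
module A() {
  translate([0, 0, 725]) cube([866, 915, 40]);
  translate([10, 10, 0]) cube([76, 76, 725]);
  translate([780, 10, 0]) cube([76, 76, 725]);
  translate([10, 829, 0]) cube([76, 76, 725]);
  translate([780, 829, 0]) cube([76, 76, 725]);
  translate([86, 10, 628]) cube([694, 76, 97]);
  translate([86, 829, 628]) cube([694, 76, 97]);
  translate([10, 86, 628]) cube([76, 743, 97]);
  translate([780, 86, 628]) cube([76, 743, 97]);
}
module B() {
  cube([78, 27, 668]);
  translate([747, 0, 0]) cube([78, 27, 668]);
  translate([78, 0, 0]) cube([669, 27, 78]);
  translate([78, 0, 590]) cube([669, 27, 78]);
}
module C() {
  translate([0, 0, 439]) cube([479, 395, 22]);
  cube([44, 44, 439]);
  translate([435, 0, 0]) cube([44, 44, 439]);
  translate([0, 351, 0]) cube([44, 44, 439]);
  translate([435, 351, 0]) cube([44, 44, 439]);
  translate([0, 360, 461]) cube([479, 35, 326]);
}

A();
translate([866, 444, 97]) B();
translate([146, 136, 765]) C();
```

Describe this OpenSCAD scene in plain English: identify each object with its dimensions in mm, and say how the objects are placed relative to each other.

A is a rectangular dining table. The top is 866×915×40 mm with its upper surface at z = 765 mm. It stands on four 76×76 mm square legs, each inset 10 mm from the nearest pair of top edges, running from the floor to the underside of the top. Four apron rails, 76 mm thick and 97 mm tall, run between adjacent legs with their top edges flush with the underside of the top and their outer faces flush with the legs' outer faces.

B is a rectangular picture frame lying in the x–z plane (depth along y). The opening is 669 mm wide (x) by 512 mm tall (z), surrounded by a border 78 mm wide on all four sides. The frame is 27 mm deep and is made of two full-height vertical stiles with two horizontal rails fitted between them.

C is a chair. The seat is a 479×395×22 mm slab with its top at z = 461 mm, on four 44×44 mm corner legs (flush with the seat edges, standing on z = 0). A flat backrest 35 mm thick, 326 mm tall, spans the full seat width and rises from the seat top along its +y edge, rear face flush with the rear of the seat.

The picture frame is beside the table with their tops flush at z = 765. The chair is on top of the table.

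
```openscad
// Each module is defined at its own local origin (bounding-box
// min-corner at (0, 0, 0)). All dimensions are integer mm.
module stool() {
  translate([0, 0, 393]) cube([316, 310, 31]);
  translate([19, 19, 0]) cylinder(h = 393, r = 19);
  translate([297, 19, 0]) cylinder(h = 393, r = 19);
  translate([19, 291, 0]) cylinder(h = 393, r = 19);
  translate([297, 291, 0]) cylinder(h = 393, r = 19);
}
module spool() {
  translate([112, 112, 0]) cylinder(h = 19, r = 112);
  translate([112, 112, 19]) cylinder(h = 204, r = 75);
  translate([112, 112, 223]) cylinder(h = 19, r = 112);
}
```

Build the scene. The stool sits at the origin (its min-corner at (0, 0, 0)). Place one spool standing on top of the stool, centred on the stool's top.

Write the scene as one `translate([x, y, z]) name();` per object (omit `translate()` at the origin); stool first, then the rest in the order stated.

stool();
translate([46, 43, 424]) spool();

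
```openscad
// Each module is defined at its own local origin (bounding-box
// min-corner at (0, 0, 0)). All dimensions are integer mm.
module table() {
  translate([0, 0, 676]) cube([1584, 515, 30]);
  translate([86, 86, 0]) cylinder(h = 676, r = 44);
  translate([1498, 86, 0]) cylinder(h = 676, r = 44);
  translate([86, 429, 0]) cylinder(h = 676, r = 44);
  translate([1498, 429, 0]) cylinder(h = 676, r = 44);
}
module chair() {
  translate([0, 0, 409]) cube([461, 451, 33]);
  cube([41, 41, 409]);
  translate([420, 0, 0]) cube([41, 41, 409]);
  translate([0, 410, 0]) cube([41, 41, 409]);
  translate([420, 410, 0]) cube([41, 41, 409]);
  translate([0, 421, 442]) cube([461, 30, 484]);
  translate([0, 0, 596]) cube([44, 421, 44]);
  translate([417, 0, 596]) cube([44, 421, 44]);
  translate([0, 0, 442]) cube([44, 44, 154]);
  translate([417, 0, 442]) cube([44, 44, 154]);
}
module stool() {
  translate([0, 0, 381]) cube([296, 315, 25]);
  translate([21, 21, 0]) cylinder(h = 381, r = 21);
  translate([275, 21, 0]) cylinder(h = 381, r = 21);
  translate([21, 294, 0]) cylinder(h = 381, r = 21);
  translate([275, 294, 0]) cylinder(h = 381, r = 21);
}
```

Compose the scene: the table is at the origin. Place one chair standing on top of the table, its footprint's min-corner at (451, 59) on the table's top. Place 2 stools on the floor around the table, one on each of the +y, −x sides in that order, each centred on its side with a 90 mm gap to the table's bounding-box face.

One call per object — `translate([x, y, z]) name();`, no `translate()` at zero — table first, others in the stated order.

table();
translate([451, 59, 706]) chair();
translate([644, 605, 0]) stool();
translate([-386, 100, 0]) stool();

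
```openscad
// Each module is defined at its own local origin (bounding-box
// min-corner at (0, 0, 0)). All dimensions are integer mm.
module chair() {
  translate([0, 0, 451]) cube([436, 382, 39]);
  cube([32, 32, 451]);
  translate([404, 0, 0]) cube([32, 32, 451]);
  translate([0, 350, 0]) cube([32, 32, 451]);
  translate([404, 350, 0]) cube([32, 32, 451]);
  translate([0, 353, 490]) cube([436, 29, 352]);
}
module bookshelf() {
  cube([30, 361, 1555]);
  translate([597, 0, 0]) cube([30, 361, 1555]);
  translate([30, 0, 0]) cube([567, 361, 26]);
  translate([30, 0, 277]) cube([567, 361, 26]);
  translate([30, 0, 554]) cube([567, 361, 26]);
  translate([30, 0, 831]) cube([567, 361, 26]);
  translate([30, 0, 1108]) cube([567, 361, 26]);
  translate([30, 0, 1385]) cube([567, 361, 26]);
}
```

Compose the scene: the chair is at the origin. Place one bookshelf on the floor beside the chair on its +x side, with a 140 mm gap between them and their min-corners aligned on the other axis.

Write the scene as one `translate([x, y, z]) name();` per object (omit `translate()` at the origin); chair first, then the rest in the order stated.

chair();
translate([576, 0, 0]) bookshelf();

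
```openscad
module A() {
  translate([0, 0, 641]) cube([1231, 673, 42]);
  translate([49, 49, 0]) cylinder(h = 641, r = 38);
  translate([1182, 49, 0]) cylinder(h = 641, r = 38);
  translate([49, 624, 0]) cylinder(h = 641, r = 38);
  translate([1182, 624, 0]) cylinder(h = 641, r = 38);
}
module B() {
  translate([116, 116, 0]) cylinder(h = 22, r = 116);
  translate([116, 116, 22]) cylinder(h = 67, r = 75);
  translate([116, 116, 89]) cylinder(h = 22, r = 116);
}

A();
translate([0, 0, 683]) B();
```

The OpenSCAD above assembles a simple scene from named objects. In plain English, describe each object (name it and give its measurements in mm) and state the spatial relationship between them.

A is a table with a 1231×673 mm rectangular top, 42 mm thick, top surface at z = 683 mm, supported by four round legs of 76 mm diameter, each leg's bounding box inset 11 mm from the nearest pair of top edges, running from the floor.

B is a spool: two coaxial disc flanges of radius 116 mm and thickness 22 mm, joined by a core cylinder of radius 75 mm and height 67 mm. The lower flange rests on z = 0 and the three cylinders share a vertical axis.

The spool is on top of the table.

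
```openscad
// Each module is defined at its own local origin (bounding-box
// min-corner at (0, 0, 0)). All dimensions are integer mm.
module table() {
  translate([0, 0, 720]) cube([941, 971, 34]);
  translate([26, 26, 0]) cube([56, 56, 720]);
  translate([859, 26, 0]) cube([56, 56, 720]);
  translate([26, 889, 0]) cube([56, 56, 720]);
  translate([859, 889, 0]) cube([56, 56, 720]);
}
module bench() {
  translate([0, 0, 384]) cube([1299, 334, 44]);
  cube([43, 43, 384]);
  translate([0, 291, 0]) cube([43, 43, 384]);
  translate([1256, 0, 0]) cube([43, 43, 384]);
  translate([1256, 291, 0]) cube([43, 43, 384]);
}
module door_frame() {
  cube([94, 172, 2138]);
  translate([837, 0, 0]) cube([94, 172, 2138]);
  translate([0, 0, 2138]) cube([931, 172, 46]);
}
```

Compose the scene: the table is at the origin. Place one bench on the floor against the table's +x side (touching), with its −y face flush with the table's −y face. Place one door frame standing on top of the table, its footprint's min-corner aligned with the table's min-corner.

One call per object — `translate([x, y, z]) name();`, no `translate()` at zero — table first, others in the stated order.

table();
translate([941, 0, 0]) bench();
translate([0, 0, 754]) door_frame();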